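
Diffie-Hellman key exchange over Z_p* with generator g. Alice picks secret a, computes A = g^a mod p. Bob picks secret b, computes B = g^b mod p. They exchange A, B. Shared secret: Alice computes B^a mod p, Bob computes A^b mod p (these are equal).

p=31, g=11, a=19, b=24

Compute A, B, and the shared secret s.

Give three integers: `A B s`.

A = 11^19 mod 31  (bits of 19 = 10011)
  bit 0 = 1: r = r^2 * 11 mod 31 = 1^2 * 11 = 1*11 = 11
  bit 1 = 0: r = r^2 mod 31 = 11^2 = 28
  bit 2 = 0: r = r^2 mod 31 = 28^2 = 9
  bit 3 = 1: r = r^2 * 11 mod 31 = 9^2 * 11 = 19*11 = 23
  bit 4 = 1: r = r^2 * 11 mod 31 = 23^2 * 11 = 2*11 = 22
  -> A = 22
B = 11^24 mod 31  (bits of 24 = 11000)
  bit 0 = 1: r = r^2 * 11 mod 31 = 1^2 * 11 = 1*11 = 11
  bit 1 = 1: r = r^2 * 11 mod 31 = 11^2 * 11 = 28*11 = 29
  bit 2 = 0: r = r^2 mod 31 = 29^2 = 4
  bit 3 = 0: r = r^2 mod 31 = 4^2 = 16
  bit 4 = 0: r = r^2 mod 31 = 16^2 = 8
  -> B = 8
s = B^a = 8^19 mod 31  (bits of 19 = 10011)
  bit 0 = 1: r = r^2 * 8 mod 31 = 1^2 * 8 = 1*8 = 8
  bit 1 = 0: r = r^2 mod 31 = 8^2 = 2
  bit 2 = 0: r = r^2 mod 31 = 2^2 = 4
  bit 3 = 1: r = r^2 * 8 mod 31 = 4^2 * 8 = 16*8 = 4
  bit 4 = 1: r = r^2 * 8 mod 31 = 4^2 * 8 = 16*8 = 4
  -> s = B^a = 4

Answer: 22 8 4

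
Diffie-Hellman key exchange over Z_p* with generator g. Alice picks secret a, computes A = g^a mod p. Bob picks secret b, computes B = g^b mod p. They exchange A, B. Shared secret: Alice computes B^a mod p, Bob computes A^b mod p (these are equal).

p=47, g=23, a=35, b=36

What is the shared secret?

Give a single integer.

A = 23^35 mod 47  (bits of 35 = 100011)
  bit 0 = 1: r = r^2 * 23 mod 47 = 1^2 * 23 = 1*23 = 23
  bit 1 = 0: r = r^2 mod 47 = 23^2 = 12
  bit 2 = 0: r = r^2 mod 47 = 12^2 = 3
  bit 3 = 0: r = r^2 mod 47 = 3^2 = 9
  bit 4 = 1: r = r^2 * 23 mod 47 = 9^2 * 23 = 34*23 = 30
  bit 5 = 1: r = r^2 * 23 mod 47 = 30^2 * 23 = 7*23 = 20
  -> A = 20
B = 23^36 mod 47  (bits of 36 = 100100)
  bit 0 = 1: r = r^2 * 23 mod 47 = 1^2 * 23 = 1*23 = 23
  bit 1 = 0: r = r^2 mod 47 = 23^2 = 12
  bit 2 = 0: r = r^2 mod 47 = 12^2 = 3
  bit 3 = 1: r = r^2 * 23 mod 47 = 3^2 * 23 = 9*23 = 19
  bit 4 = 0: r = r^2 mod 47 = 19^2 = 32
  bit 5 = 0: r = r^2 mod 47 = 32^2 = 37
  -> B = 37
s = B^a = 37^35 mod 47  (bits of 35 = 100011)
  bit 0 = 1: r = r^2 * 37 mod 47 = 1^2 * 37 = 1*37 = 37
  bit 1 = 0: r = r^2 mod 47 = 37^2 = 6
  bit 2 = 0: r = r^2 mod 47 = 6^2 = 36
  bit 3 = 0: r = r^2 mod 47 = 36^2 = 27
  bit 4 = 1: r = r^2 * 37 mod 47 = 27^2 * 37 = 24*37 = 42
  bit 5 = 1: r = r^2 * 37 mod 47 = 42^2 * 37 = 25*37 = 32
  -> s = B^a = 32

Answer: 32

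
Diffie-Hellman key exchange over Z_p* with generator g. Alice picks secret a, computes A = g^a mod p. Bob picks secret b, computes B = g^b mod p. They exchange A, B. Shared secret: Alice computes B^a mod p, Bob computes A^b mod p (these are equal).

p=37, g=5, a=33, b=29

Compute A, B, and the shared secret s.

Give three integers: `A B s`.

Answer: 8 35 23

Derivation:
A = 5^33 mod 37  (bits of 33 = 100001)
  bit 0 = 1: r = r^2 * 5 mod 37 = 1^2 * 5 = 1*5 = 5
  bit 1 = 0: r = r^2 mod 37 = 5^2 = 25
  bit 2 = 0: r = r^2 mod 37 = 25^2 = 33
  bit 3 = 0: r = r^2 mod 37 = 33^2 = 16
  bit 4 = 0: r = r^2 mod 37 = 16^2 = 34
  bit 5 = 1: r = r^2 * 5 mod 37 = 34^2 * 5 = 9*5 = 8
  -> A = 8
B = 5^29 mod 37  (bits of 29 = 11101)
  bit 0 = 1: r = r^2 * 5 mod 37 = 1^2 * 5 = 1*5 = 5
  bit 1 = 1: r = r^2 * 5 mod 37 = 5^2 * 5 = 25*5 = 14
  bit 2 = 1: r = r^2 * 5 mod 37 = 14^2 * 5 = 11*5 = 18
  bit 3 = 0: r = r^2 mod 37 = 18^2 = 28
  bit 4 = 1: r = r^2 * 5 mod 37 = 28^2 * 5 = 7*5 = 35
  -> B = 35
s = B^a = 35^33 mod 37  (bits of 33 = 100001)
  bit 0 = 1: r = r^2 * 35 mod 37 = 1^2 * 35 = 1*35 = 35
  bit 1 = 0: r = r^2 mod 37 = 35^2 = 4
  bit 2 = 0: r = r^2 mod 37 = 4^2 = 16
  bit 3 = 0: r = r^2 mod 37 = 16^2 = 34
  bit 4 = 0: r = r^2 mod 37 = 34^2 = 9
  bit 5 = 1: r = r^2 * 35 mod 37 = 9^2 * 35 = 7*35 = 23
  -> s = B^a = 23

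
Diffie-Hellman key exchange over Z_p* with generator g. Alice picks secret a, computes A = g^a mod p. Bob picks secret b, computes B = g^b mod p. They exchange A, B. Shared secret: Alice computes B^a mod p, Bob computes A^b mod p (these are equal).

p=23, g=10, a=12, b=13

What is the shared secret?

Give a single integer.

A = 10^12 mod 23  (bits of 12 = 1100)
  bit 0 = 1: r = r^2 * 10 mod 23 = 1^2 * 10 = 1*10 = 10
  bit 1 = 1: r = r^2 * 10 mod 23 = 10^2 * 10 = 8*10 = 11
  bit 2 = 0: r = r^2 mod 23 = 11^2 = 6
  bit 3 = 0: r = r^2 mod 23 = 6^2 = 13
  -> A = 13
B = 10^13 mod 23  (bits of 13 = 1101)
  bit 0 = 1: r = r^2 * 10 mod 23 = 1^2 * 10 = 1*10 = 10
  bit 1 = 1: r = r^2 * 10 mod 23 = 10^2 * 10 = 8*10 = 11
  bit 2 = 0: r = r^2 mod 23 = 11^2 = 6
  bit 3 = 1: r = r^2 * 10 mod 23 = 6^2 * 10 = 13*10 = 15
  -> B = 15
s = B^a = 15^12 mod 23  (bits of 12 = 1100)
  bit 0 = 1: r = r^2 * 15 mod 23 = 1^2 * 15 = 1*15 = 15
  bit 1 = 1: r = r^2 * 15 mod 23 = 15^2 * 15 = 18*15 = 17
  bit 2 = 0: r = r^2 mod 23 = 17^2 = 13
  bit 3 = 0: r = r^2 mod 23 = 13^2 = 8
  -> s = B^a = 8

Answer: 8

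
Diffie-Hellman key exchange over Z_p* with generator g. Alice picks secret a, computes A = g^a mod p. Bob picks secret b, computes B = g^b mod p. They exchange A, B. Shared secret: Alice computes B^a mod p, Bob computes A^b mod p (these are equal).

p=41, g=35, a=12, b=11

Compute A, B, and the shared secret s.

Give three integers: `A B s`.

A = 35^12 mod 41  (bits of 12 = 1100)
  bit 0 = 1: r = r^2 * 35 mod 41 = 1^2 * 35 = 1*35 = 35
  bit 1 = 1: r = r^2 * 35 mod 41 = 35^2 * 35 = 36*35 = 30
  bit 2 = 0: r = r^2 mod 41 = 30^2 = 39
  bit 3 = 0: r = r^2 mod 41 = 39^2 = 4
  -> A = 4
B = 35^11 mod 41  (bits of 11 = 1011)
  bit 0 = 1: r = r^2 * 35 mod 41 = 1^2 * 35 = 1*35 = 35
  bit 1 = 0: r = r^2 mod 41 = 35^2 = 36
  bit 2 = 1: r = r^2 * 35 mod 41 = 36^2 * 35 = 25*35 = 14
  bit 3 = 1: r = r^2 * 35 mod 41 = 14^2 * 35 = 32*35 = 13
  -> B = 13
s = B^a = 13^12 mod 41  (bits of 12 = 1100)
  bit 0 = 1: r = r^2 * 13 mod 41 = 1^2 * 13 = 1*13 = 13
  bit 1 = 1: r = r^2 * 13 mod 41 = 13^2 * 13 = 5*13 = 24
  bit 2 = 0: r = r^2 mod 41 = 24^2 = 2
  bit 3 = 0: r = r^2 mod 41 = 2^2 = 4
  -> s = B^a = 4

Answer: 4 13 4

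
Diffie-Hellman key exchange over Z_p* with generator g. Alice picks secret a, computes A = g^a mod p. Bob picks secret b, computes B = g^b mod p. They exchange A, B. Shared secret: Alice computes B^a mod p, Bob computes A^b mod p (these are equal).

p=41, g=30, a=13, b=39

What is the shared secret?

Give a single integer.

A = 30^13 mod 41  (bits of 13 = 1101)
  bit 0 = 1: r = r^2 * 30 mod 41 = 1^2 * 30 = 1*30 = 30
  bit 1 = 1: r = r^2 * 30 mod 41 = 30^2 * 30 = 39*30 = 22
  bit 2 = 0: r = r^2 mod 41 = 22^2 = 33
  bit 3 = 1: r = r^2 * 30 mod 41 = 33^2 * 30 = 23*30 = 34
  -> A = 34
B = 30^39 mod 41  (bits of 39 = 100111)
  bit 0 = 1: r = r^2 * 30 mod 41 = 1^2 * 30 = 1*30 = 30
  bit 1 = 0: r = r^2 mod 41 = 30^2 = 39
  bit 2 = 0: r = r^2 mod 41 = 39^2 = 4
  bit 3 = 1: r = r^2 * 30 mod 41 = 4^2 * 30 = 16*30 = 29
  bit 4 = 1: r = r^2 * 30 mod 41 = 29^2 * 30 = 21*30 = 15
  bit 5 = 1: r = r^2 * 30 mod 41 = 15^2 * 30 = 20*30 = 26
  -> B = 26
s = B^a = 26^13 mod 41  (bits of 13 = 1101)
  bit 0 = 1: r = r^2 * 26 mod 41 = 1^2 * 26 = 1*26 = 26
  bit 1 = 1: r = r^2 * 26 mod 41 = 26^2 * 26 = 20*26 = 28
  bit 2 = 0: r = r^2 mod 41 = 28^2 = 5
  bit 3 = 1: r = r^2 * 26 mod 41 = 5^2 * 26 = 25*26 = 35
  -> s = B^a = 35

Answer: 35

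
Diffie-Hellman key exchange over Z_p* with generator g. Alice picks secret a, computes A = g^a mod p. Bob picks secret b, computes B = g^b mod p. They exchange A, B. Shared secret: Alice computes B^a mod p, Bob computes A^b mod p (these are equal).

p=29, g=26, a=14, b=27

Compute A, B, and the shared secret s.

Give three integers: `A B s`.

A = 26^14 mod 29  (bits of 14 = 1110)
  bit 0 = 1: r = r^2 * 26 mod 29 = 1^2 * 26 = 1*26 = 26
  bit 1 = 1: r = r^2 * 26 mod 29 = 26^2 * 26 = 9*26 = 2
  bit 2 = 1: r = r^2 * 26 mod 29 = 2^2 * 26 = 4*26 = 17
  bit 3 = 0: r = r^2 mod 29 = 17^2 = 28
  -> A = 28
B = 26^27 mod 29  (bits of 27 = 11011)
  bit 0 = 1: r = r^2 * 26 mod 29 = 1^2 * 26 = 1*26 = 26
  bit 1 = 1: r = r^2 * 26 mod 29 = 26^2 * 26 = 9*26 = 2
  bit 2 = 0: r = r^2 mod 29 = 2^2 = 4
  bit 3 = 1: r = r^2 * 26 mod 29 = 4^2 * 26 = 16*26 = 10
  bit 4 = 1: r = r^2 * 26 mod 29 = 10^2 * 26 = 13*26 = 19
  -> B = 19
s = B^a = 19^14 mod 29  (bits of 14 = 1110)
  bit 0 = 1: r = r^2 * 19 mod 29 = 1^2 * 19 = 1*19 = 19
  bit 1 = 1: r = r^2 * 19 mod 29 = 19^2 * 19 = 13*19 = 15
  bit 2 = 1: r = r^2 * 19 mod 29 = 15^2 * 19 = 22*19 = 12
  bit 3 = 0: r = r^2 mod 29 = 12^2 = 28
  -> s = B^a = 28

Answer: 28 19 28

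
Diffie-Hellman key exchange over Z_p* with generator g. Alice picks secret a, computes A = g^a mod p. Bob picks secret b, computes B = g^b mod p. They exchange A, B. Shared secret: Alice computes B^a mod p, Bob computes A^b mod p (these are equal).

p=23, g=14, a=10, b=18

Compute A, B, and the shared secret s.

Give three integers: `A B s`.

A = 14^10 mod 23  (bits of 10 = 1010)
  bit 0 = 1: r = r^2 * 14 mod 23 = 1^2 * 14 = 1*14 = 14
  bit 1 = 0: r = r^2 mod 23 = 14^2 = 12
  bit 2 = 1: r = r^2 * 14 mod 23 = 12^2 * 14 = 6*14 = 15
  bit 3 = 0: r = r^2 mod 23 = 15^2 = 18
  -> A = 18
B = 14^18 mod 23  (bits of 18 = 10010)
  bit 0 = 1: r = r^2 * 14 mod 23 = 1^2 * 14 = 1*14 = 14
  bit 1 = 0: r = r^2 mod 23 = 14^2 = 12
  bit 2 = 0: r = r^2 mod 23 = 12^2 = 6
  bit 3 = 1: r = r^2 * 14 mod 23 = 6^2 * 14 = 13*14 = 21
  bit 4 = 0: r = r^2 mod 23 = 21^2 = 4
  -> B = 4
s = B^a = 4^10 mod 23  (bits of 10 = 1010)
  bit 0 = 1: r = r^2 * 4 mod 23 = 1^2 * 4 = 1*4 = 4
  bit 1 = 0: r = r^2 mod 23 = 4^2 = 16
  bit 2 = 1: r = r^2 * 4 mod 23 = 16^2 * 4 = 3*4 = 12
  bit 3 = 0: r = r^2 mod 23 = 12^2 = 6
  -> s = B^a = 6

Answer: 18 4 6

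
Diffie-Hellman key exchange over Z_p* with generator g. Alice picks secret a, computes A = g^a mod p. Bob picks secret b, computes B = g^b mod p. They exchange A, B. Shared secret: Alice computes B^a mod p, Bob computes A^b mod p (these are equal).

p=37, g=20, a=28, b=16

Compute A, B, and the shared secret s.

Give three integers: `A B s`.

Answer: 9 16 16

Derivation:
A = 20^28 mod 37  (bits of 28 = 11100)
  bit 0 = 1: r = r^2 * 20 mod 37 = 1^2 * 20 = 1*20 = 20
  bit 1 = 1: r = r^2 * 20 mod 37 = 20^2 * 20 = 30*20 = 8
  bit 2 = 1: r = r^2 * 20 mod 37 = 8^2 * 20 = 27*20 = 22
  bit 3 = 0: r = r^2 mod 37 = 22^2 = 3
  bit 4 = 0: r = r^2 mod 37 = 3^2 = 9
  -> A = 9
B = 20^16 mod 37  (bits of 16 = 10000)
  bit 0 = 1: r = r^2 * 20 mod 37 = 1^2 * 20 = 1*20 = 20
  bit 1 = 0: r = r^2 mod 37 = 20^2 = 30
  bit 2 = 0: r = r^2 mod 37 = 30^2 = 12
  bit 3 = 0: r = r^2 mod 37 = 12^2 = 33
  bit 4 = 0: r = r^2 mod 37 = 33^2 = 16
  -> B = 16
s = B^a = 16^28 mod 37  (bits of 28 = 11100)
  bit 0 = 1: r = r^2 * 16 mod 37 = 1^2 * 16 = 1*16 = 16
  bit 1 = 1: r = r^2 * 16 mod 37 = 16^2 * 16 = 34*16 = 26
  bit 2 = 1: r = r^2 * 16 mod 37 = 26^2 * 16 = 10*16 = 12
  bit 3 = 0: r = r^2 mod 37 = 12^2 = 33
  bit 4 = 0: r = r^2 mod 37 = 33^2 = 16
  -> s = B^a = 16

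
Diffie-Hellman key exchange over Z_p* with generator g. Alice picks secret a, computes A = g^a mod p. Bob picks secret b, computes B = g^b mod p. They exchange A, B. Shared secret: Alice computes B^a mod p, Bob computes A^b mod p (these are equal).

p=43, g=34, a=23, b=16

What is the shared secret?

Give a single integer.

A = 34^23 mod 43  (bits of 23 = 10111)
  bit 0 = 1: r = r^2 * 34 mod 43 = 1^2 * 34 = 1*34 = 34
  bit 1 = 0: r = r^2 mod 43 = 34^2 = 38
  bit 2 = 1: r = r^2 * 34 mod 43 = 38^2 * 34 = 25*34 = 33
  bit 3 = 1: r = r^2 * 34 mod 43 = 33^2 * 34 = 14*34 = 3
  bit 4 = 1: r = r^2 * 34 mod 43 = 3^2 * 34 = 9*34 = 5
  -> A = 5
B = 34^16 mod 43  (bits of 16 = 10000)
  bit 0 = 1: r = r^2 * 34 mod 43 = 1^2 * 34 = 1*34 = 34
  bit 1 = 0: r = r^2 mod 43 = 34^2 = 38
  bit 2 = 0: r = r^2 mod 43 = 38^2 = 25
  bit 3 = 0: r = r^2 mod 43 = 25^2 = 23
  bit 4 = 0: r = r^2 mod 43 = 23^2 = 13
  -> B = 13
s = B^a = 13^23 mod 43  (bits of 23 = 10111)
  bit 0 = 1: r = r^2 * 13 mod 43 = 1^2 * 13 = 1*13 = 13
  bit 1 = 0: r = r^2 mod 43 = 13^2 = 40
  bit 2 = 1: r = r^2 * 13 mod 43 = 40^2 * 13 = 9*13 = 31
  bit 3 = 1: r = r^2 * 13 mod 43 = 31^2 * 13 = 15*13 = 23
  bit 4 = 1: r = r^2 * 13 mod 43 = 23^2 * 13 = 13*13 = 40
  -> s = B^a = 40

Answer: 40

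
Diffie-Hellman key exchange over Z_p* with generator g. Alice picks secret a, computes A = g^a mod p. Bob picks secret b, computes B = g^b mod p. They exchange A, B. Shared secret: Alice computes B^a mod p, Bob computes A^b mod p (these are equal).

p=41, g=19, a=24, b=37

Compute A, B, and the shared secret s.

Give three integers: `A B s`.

Answer: 18 24 37

Derivation:
A = 19^24 mod 41  (bits of 24 = 11000)
  bit 0 = 1: r = r^2 * 19 mod 41 = 1^2 * 19 = 1*19 = 19
  bit 1 = 1: r = r^2 * 19 mod 41 = 19^2 * 19 = 33*19 = 12
  bit 2 = 0: r = r^2 mod 41 = 12^2 = 21
  bit 3 = 0: r = r^2 mod 41 = 21^2 = 31
  bit 4 = 0: r = r^2 mod 41 = 31^2 = 18
  -> A = 18
B = 19^37 mod 41  (bits of 37 = 100101)
  bit 0 = 1: r = r^2 * 19 mod 41 = 1^2 * 19 = 1*19 = 19
  bit 1 = 0: r = r^2 mod 41 = 19^2 = 33
  bit 2 = 0: r = r^2 mod 41 = 33^2 = 23
  bit 3 = 1: r = r^2 * 19 mod 41 = 23^2 * 19 = 37*19 = 6
  bit 4 = 0: r = r^2 mod 41 = 6^2 = 36
  bit 5 = 1: r = r^2 * 19 mod 41 = 36^2 * 19 = 25*19 = 24
  -> B = 24
s = B^a = 24^24 mod 41  (bits of 24 = 11000)
  bit 0 = 1: r = r^2 * 24 mod 41 = 1^2 * 24 = 1*24 = 24
  bit 1 = 1: r = r^2 * 24 mod 41 = 24^2 * 24 = 2*24 = 7
  bit 2 = 0: r = r^2 mod 41 = 7^2 = 8
  bit 3 = 0: r = r^2 mod 41 = 8^2 = 23
  bit 4 = 0: r = r^2 mod 41 = 23^2 = 37
  -> s = B^a = 37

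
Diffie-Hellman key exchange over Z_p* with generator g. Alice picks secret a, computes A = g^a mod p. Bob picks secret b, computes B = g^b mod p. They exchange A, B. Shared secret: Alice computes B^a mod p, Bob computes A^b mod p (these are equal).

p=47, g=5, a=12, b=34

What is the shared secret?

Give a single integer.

A = 5^12 mod 47  (bits of 12 = 1100)
  bit 0 = 1: r = r^2 * 5 mod 47 = 1^2 * 5 = 1*5 = 5
  bit 1 = 1: r = r^2 * 5 mod 47 = 5^2 * 5 = 25*5 = 31
  bit 2 = 0: r = r^2 mod 47 = 31^2 = 21
  bit 3 = 0: r = r^2 mod 47 = 21^2 = 18
  -> A = 18
B = 5^34 mod 47  (bits of 34 = 100010)
  bit 0 = 1: r = r^2 * 5 mod 47 = 1^2 * 5 = 1*5 = 5
  bit 1 = 0: r = r^2 mod 47 = 5^2 = 25
  bit 2 = 0: r = r^2 mod 47 = 25^2 = 14
  bit 3 = 0: r = r^2 mod 47 = 14^2 = 8
  bit 4 = 1: r = r^2 * 5 mod 47 = 8^2 * 5 = 17*5 = 38
  bit 5 = 0: r = r^2 mod 47 = 38^2 = 34
  -> B = 34
s = B^a = 34^12 mod 47  (bits of 12 = 1100)
  bit 0 = 1: r = r^2 * 34 mod 47 = 1^2 * 34 = 1*34 = 34
  bit 1 = 1: r = r^2 * 34 mod 47 = 34^2 * 34 = 28*34 = 12
  bit 2 = 0: r = r^2 mod 47 = 12^2 = 3
  bit 3 = 0: r = r^2 mod 47 = 3^2 = 9
  -> s = B^a = 9

Answer: 9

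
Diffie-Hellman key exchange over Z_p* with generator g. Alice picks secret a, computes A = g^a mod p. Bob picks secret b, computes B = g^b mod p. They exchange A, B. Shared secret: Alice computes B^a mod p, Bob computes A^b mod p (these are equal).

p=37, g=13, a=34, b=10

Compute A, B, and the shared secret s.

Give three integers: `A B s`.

Answer: 30 4 7

Derivation:
A = 13^34 mod 37  (bits of 34 = 100010)
  bit 0 = 1: r = r^2 * 13 mod 37 = 1^2 * 13 = 1*13 = 13
  bit 1 = 0: r = r^2 mod 37 = 13^2 = 21
  bit 2 = 0: r = r^2 mod 37 = 21^2 = 34
  bit 3 = 0: r = r^2 mod 37 = 34^2 = 9
  bit 4 = 1: r = r^2 * 13 mod 37 = 9^2 * 13 = 7*13 = 17
  bit 5 = 0: r = r^2 mod 37 = 17^2 = 30
  -> A = 30
B = 13^10 mod 37  (bits of 10 = 1010)
  bit 0 = 1: r = r^2 * 13 mod 37 = 1^2 * 13 = 1*13 = 13
  bit 1 = 0: r = r^2 mod 37 = 13^2 = 21
  bit 2 = 1: r = r^2 * 13 mod 37 = 21^2 * 13 = 34*13 = 35
  bit 3 = 0: r = r^2 mod 37 = 35^2 = 4
  -> B = 4
s = B^a = 4^34 mod 37  (bits of 34 = 100010)
  bit 0 = 1: r = r^2 * 4 mod 37 = 1^2 * 4 = 1*4 = 4
  bit 1 = 0: r = r^2 mod 37 = 4^2 = 16
  bit 2 = 0: r = r^2 mod 37 = 16^2 = 34
  bit 3 = 0: r = r^2 mod 37 = 34^2 = 9
  bit 4 = 1: r = r^2 * 4 mod 37 = 9^2 * 4 = 7*4 = 28
  bit 5 = 0: r = r^2 mod 37 = 28^2 = 7
  -> s = B^a = 7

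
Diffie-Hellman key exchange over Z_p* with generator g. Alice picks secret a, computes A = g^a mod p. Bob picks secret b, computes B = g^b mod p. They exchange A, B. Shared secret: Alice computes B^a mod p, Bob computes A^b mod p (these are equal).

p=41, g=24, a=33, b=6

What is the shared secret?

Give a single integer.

A = 24^33 mod 41  (bits of 33 = 100001)
  bit 0 = 1: r = r^2 * 24 mod 41 = 1^2 * 24 = 1*24 = 24
  bit 1 = 0: r = r^2 mod 41 = 24^2 = 2
  bit 2 = 0: r = r^2 mod 41 = 2^2 = 4
  bit 3 = 0: r = r^2 mod 41 = 4^2 = 16
  bit 4 = 0: r = r^2 mod 41 = 16^2 = 10
  bit 5 = 1: r = r^2 * 24 mod 41 = 10^2 * 24 = 18*24 = 22
  -> A = 22
B = 24^6 mod 41  (bits of 6 = 110)
  bit 0 = 1: r = r^2 * 24 mod 41 = 1^2 * 24 = 1*24 = 24
  bit 1 = 1: r = r^2 * 24 mod 41 = 24^2 * 24 = 2*24 = 7
  bit 2 = 0: r = r^2 mod 41 = 7^2 = 8
  -> B = 8
s = B^a = 8^33 mod 41  (bits of 33 = 100001)
  bit 0 = 1: r = r^2 * 8 mod 41 = 1^2 * 8 = 1*8 = 8
  bit 1 = 0: r = r^2 mod 41 = 8^2 = 23
  bit 2 = 0: r = r^2 mod 41 = 23^2 = 37
  bit 3 = 0: r = r^2 mod 41 = 37^2 = 16
  bit 4 = 0: r = r^2 mod 41 = 16^2 = 10
  bit 5 = 1: r = r^2 * 8 mod 41 = 10^2 * 8 = 18*8 = 21
  -> s = B^a = 21

Answer: 21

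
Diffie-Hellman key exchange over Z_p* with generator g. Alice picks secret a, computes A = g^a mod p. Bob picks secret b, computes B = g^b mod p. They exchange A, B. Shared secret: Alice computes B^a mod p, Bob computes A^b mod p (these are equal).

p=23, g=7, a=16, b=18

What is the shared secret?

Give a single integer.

Answer: 3

Derivation:
A = 7^16 mod 23  (bits of 16 = 10000)
  bit 0 = 1: r = r^2 * 7 mod 23 = 1^2 * 7 = 1*7 = 7
  bit 1 = 0: r = r^2 mod 23 = 7^2 = 3
  bit 2 = 0: r = r^2 mod 23 = 3^2 = 9
  bit 3 = 0: r = r^2 mod 23 = 9^2 = 12
  bit 4 = 0: r = r^2 mod 23 = 12^2 = 6
  -> A = 6
B = 7^18 mod 23  (bits of 18 = 10010)
  bit 0 = 1: r = r^2 * 7 mod 23 = 1^2 * 7 = 1*7 = 7
  bit 1 = 0: r = r^2 mod 23 = 7^2 = 3
  bit 2 = 0: r = r^2 mod 23 = 3^2 = 9
  bit 3 = 1: r = r^2 * 7 mod 23 = 9^2 * 7 = 12*7 = 15
  bit 4 = 0: r = r^2 mod 23 = 15^2 = 18
  -> B = 18
s = B^a = 18^16 mod 23  (bits of 16 = 10000)
  bit 0 = 1: r = r^2 * 18 mod 23 = 1^2 * 18 = 1*18 = 18
  bit 1 = 0: r = r^2 mod 23 = 18^2 = 2
  bit 2 = 0: r = r^2 mod 23 = 2^2 = 4
  bit 3 = 0: r = r^2 mod 23 = 4^2 = 16
  bit 4 = 0: r = r^2 mod 23 = 16^2 = 3
  -> s = B^a = 3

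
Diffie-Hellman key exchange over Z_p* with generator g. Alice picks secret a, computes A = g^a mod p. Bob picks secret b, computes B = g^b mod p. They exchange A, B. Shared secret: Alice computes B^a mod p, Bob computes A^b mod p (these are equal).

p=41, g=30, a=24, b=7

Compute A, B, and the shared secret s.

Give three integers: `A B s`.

A = 30^24 mod 41  (bits of 24 = 11000)
  bit 0 = 1: r = r^2 * 30 mod 41 = 1^2 * 30 = 1*30 = 30
  bit 1 = 1: r = r^2 * 30 mod 41 = 30^2 * 30 = 39*30 = 22
  bit 2 = 0: r = r^2 mod 41 = 22^2 = 33
  bit 3 = 0: r = r^2 mod 41 = 33^2 = 23
  bit 4 = 0: r = r^2 mod 41 = 23^2 = 37
  -> A = 37
B = 30^7 mod 41  (bits of 7 = 111)
  bit 0 = 1: r = r^2 * 30 mod 41 = 1^2 * 30 = 1*30 = 30
  bit 1 = 1: r = r^2 * 30 mod 41 = 30^2 * 30 = 39*30 = 22
  bit 2 = 1: r = r^2 * 30 mod 41 = 22^2 * 30 = 33*30 = 6
  -> B = 6
s = B^a = 6^24 mod 41  (bits of 24 = 11000)
  bit 0 = 1: r = r^2 * 6 mod 41 = 1^2 * 6 = 1*6 = 6
  bit 1 = 1: r = r^2 * 6 mod 41 = 6^2 * 6 = 36*6 = 11
  bit 2 = 0: r = r^2 mod 41 = 11^2 = 39
  bit 3 = 0: r = r^2 mod 41 = 39^2 = 4
  bit 4 = 0: r = r^2 mod 41 = 4^2 = 16
  -> s = B^a = 16

Answer: 37 6 16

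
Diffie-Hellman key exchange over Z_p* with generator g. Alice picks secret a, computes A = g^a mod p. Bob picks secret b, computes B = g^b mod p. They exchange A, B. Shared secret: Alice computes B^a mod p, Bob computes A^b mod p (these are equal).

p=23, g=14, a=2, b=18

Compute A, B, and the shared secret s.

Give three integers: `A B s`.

Answer: 12 4 16

Derivation:
A = 14^2 mod 23  (bits of 2 = 10)
  bit 0 = 1: r = r^2 * 14 mod 23 = 1^2 * 14 = 1*14 = 14
  bit 1 = 0: r = r^2 mod 23 = 14^2 = 12
  -> A = 12
B = 14^18 mod 23  (bits of 18 = 10010)
  bit 0 = 1: r = r^2 * 14 mod 23 = 1^2 * 14 = 1*14 = 14
  bit 1 = 0: r = r^2 mod 23 = 14^2 = 12
  bit 2 = 0: r = r^2 mod 23 = 12^2 = 6
  bit 3 = 1: r = r^2 * 14 mod 23 = 6^2 * 14 = 13*14 = 21
  bit 4 = 0: r = r^2 mod 23 = 21^2 = 4
  -> B = 4
s = B^a = 4^2 mod 23  (bits of 2 = 10)
  bit 0 = 1: r = r^2 * 4 mod 23 = 1^2 * 4 = 1*4 = 4
  bit 1 = 0: r = r^2 mod 23 = 4^2 = 16
  -> s = B^a = 16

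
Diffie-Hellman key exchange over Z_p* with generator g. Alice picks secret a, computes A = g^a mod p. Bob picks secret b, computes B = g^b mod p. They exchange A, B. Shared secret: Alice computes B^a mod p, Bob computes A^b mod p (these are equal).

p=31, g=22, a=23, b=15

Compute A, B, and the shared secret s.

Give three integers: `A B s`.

Answer: 3 30 30

Derivation:
A = 22^23 mod 31  (bits of 23 = 10111)
  bit 0 = 1: r = r^2 * 22 mod 31 = 1^2 * 22 = 1*22 = 22
  bit 1 = 0: r = r^2 mod 31 = 22^2 = 19
  bit 2 = 1: r = r^2 * 22 mod 31 = 19^2 * 22 = 20*22 = 6
  bit 3 = 1: r = r^2 * 22 mod 31 = 6^2 * 22 = 5*22 = 17
  bit 4 = 1: r = r^2 * 22 mod 31 = 17^2 * 22 = 10*22 = 3
  -> A = 3
B = 22^15 mod 31  (bits of 15 = 1111)
  bit 0 = 1: r = r^2 * 22 mod 31 = 1^2 * 22 = 1*22 = 22
  bit 1 = 1: r = r^2 * 22 mod 31 = 22^2 * 22 = 19*22 = 15
  bit 2 = 1: r = r^2 * 22 mod 31 = 15^2 * 22 = 8*22 = 21
  bit 3 = 1: r = r^2 * 22 mod 31 = 21^2 * 22 = 7*22 = 30
  -> B = 30
s = B^a = 30^23 mod 31  (bits of 23 = 10111)
  bit 0 = 1: r = r^2 * 30 mod 31 = 1^2 * 30 = 1*30 = 30
  bit 1 = 0: r = r^2 mod 31 = 30^2 = 1
  bit 2 = 1: r = r^2 * 30 mod 31 = 1^2 * 30 = 1*30 = 30
  bit 3 = 1: r = r^2 * 30 mod 31 = 30^2 * 30 = 1*30 = 30
  bit 4 = 1: r = r^2 * 30 mod 31 = 30^2 * 30 = 1*30 = 30
  -> s = B^a = 30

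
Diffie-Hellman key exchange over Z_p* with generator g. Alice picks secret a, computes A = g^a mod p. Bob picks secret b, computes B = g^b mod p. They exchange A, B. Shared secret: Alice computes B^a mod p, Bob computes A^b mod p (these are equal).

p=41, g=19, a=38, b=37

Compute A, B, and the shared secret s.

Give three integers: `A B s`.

A = 19^38 mod 41  (bits of 38 = 100110)
  bit 0 = 1: r = r^2 * 19 mod 41 = 1^2 * 19 = 1*19 = 19
  bit 1 = 0: r = r^2 mod 41 = 19^2 = 33
  bit 2 = 0: r = r^2 mod 41 = 33^2 = 23
  bit 3 = 1: r = r^2 * 19 mod 41 = 23^2 * 19 = 37*19 = 6
  bit 4 = 1: r = r^2 * 19 mod 41 = 6^2 * 19 = 36*19 = 28
  bit 5 = 0: r = r^2 mod 41 = 28^2 = 5
  -> A = 5
B = 19^37 mod 41  (bits of 37 = 100101)
  bit 0 = 1: r = r^2 * 19 mod 41 = 1^2 * 19 = 1*19 = 19
  bit 1 = 0: r = r^2 mod 41 = 19^2 = 33
  bit 2 = 0: r = r^2 mod 41 = 33^2 = 23
  bit 3 = 1: r = r^2 * 19 mod 41 = 23^2 * 19 = 37*19 = 6
  bit 4 = 0: r = r^2 mod 41 = 6^2 = 36
  bit 5 = 1: r = r^2 * 19 mod 41 = 36^2 * 19 = 25*19 = 24
  -> B = 24
s = B^a = 24^38 mod 41  (bits of 38 = 100110)
  bit 0 = 1: r = r^2 * 24 mod 41 = 1^2 * 24 = 1*24 = 24
  bit 1 = 0: r = r^2 mod 41 = 24^2 = 2
  bit 2 = 0: r = r^2 mod 41 = 2^2 = 4
  bit 3 = 1: r = r^2 * 24 mod 41 = 4^2 * 24 = 16*24 = 15
  bit 4 = 1: r = r^2 * 24 mod 41 = 15^2 * 24 = 20*24 = 29
  bit 5 = 0: r = r^2 mod 41 = 29^2 = 21
  -> s = B^a = 21

Answer: 5 24 21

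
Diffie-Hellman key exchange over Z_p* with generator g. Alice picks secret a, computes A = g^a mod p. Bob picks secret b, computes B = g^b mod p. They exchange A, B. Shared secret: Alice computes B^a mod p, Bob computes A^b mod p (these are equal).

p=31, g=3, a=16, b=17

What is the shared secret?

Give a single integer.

A = 3^16 mod 31  (bits of 16 = 10000)
  bit 0 = 1: r = r^2 * 3 mod 31 = 1^2 * 3 = 1*3 = 3
  bit 1 = 0: r = r^2 mod 31 = 3^2 = 9
  bit 2 = 0: r = r^2 mod 31 = 9^2 = 19
  bit 3 = 0: r = r^2 mod 31 = 19^2 = 20
  bit 4 = 0: r = r^2 mod 31 = 20^2 = 28
  -> A = 28
B = 3^17 mod 31  (bits of 17 = 10001)
  bit 0 = 1: r = r^2 * 3 mod 31 = 1^2 * 3 = 1*3 = 3
  bit 1 = 0: r = r^2 mod 31 = 3^2 = 9
  bit 2 = 0: r = r^2 mod 31 = 9^2 = 19
  bit 3 = 0: r = r^2 mod 31 = 19^2 = 20
  bit 4 = 1: r = r^2 * 3 mod 31 = 20^2 * 3 = 28*3 = 22
  -> B = 22
s = B^a = 22^16 mod 31  (bits of 16 = 10000)
  bit 0 = 1: r = r^2 * 22 mod 31 = 1^2 * 22 = 1*22 = 22
  bit 1 = 0: r = r^2 mod 31 = 22^2 = 19
  bit 2 = 0: r = r^2 mod 31 = 19^2 = 20
  bit 3 = 0: r = r^2 mod 31 = 20^2 = 28
  bit 4 = 0: r = r^2 mod 31 = 28^2 = 9
  -> s = B^a = 9

Answer: 9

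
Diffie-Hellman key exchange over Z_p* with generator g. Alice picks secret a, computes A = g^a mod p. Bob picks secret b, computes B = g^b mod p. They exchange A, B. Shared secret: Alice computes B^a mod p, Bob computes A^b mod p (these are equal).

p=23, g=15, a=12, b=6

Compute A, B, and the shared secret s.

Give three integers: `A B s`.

A = 15^12 mod 23  (bits of 12 = 1100)
  bit 0 = 1: r = r^2 * 15 mod 23 = 1^2 * 15 = 1*15 = 15
  bit 1 = 1: r = r^2 * 15 mod 23 = 15^2 * 15 = 18*15 = 17
  bit 2 = 0: r = r^2 mod 23 = 17^2 = 13
  bit 3 = 0: r = r^2 mod 23 = 13^2 = 8
  -> A = 8
B = 15^6 mod 23  (bits of 6 = 110)
  bit 0 = 1: r = r^2 * 15 mod 23 = 1^2 * 15 = 1*15 = 15
  bit 1 = 1: r = r^2 * 15 mod 23 = 15^2 * 15 = 18*15 = 17
  bit 2 = 0: r = r^2 mod 23 = 17^2 = 13
  -> B = 13
s = B^a = 13^12 mod 23  (bits of 12 = 1100)
  bit 0 = 1: r = r^2 * 13 mod 23 = 1^2 * 13 = 1*13 = 13
  bit 1 = 1: r = r^2 * 13 mod 23 = 13^2 * 13 = 8*13 = 12
  bit 2 = 0: r = r^2 mod 23 = 12^2 = 6
  bit 3 = 0: r = r^2 mod 23 = 6^2 = 13
  -> s = B^a = 13

Answer: 8 13 13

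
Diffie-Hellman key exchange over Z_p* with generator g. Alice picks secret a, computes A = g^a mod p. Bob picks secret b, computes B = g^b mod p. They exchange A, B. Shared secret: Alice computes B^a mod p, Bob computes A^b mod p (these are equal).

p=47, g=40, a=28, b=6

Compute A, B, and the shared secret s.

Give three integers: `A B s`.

A = 40^28 mod 47  (bits of 28 = 11100)
  bit 0 = 1: r = r^2 * 40 mod 47 = 1^2 * 40 = 1*40 = 40
  bit 1 = 1: r = r^2 * 40 mod 47 = 40^2 * 40 = 2*40 = 33
  bit 2 = 1: r = r^2 * 40 mod 47 = 33^2 * 40 = 8*40 = 38
  bit 3 = 0: r = r^2 mod 47 = 38^2 = 34
  bit 4 = 0: r = r^2 mod 47 = 34^2 = 28
  -> A = 28
B = 40^6 mod 47  (bits of 6 = 110)
  bit 0 = 1: r = r^2 * 40 mod 47 = 1^2 * 40 = 1*40 = 40
  bit 1 = 1: r = r^2 * 40 mod 47 = 40^2 * 40 = 2*40 = 33
  bit 2 = 0: r = r^2 mod 47 = 33^2 = 8
  -> B = 8
s = B^a = 8^28 mod 47  (bits of 28 = 11100)
  bit 0 = 1: r = r^2 * 8 mod 47 = 1^2 * 8 = 1*8 = 8
  bit 1 = 1: r = r^2 * 8 mod 47 = 8^2 * 8 = 17*8 = 42
  bit 2 = 1: r = r^2 * 8 mod 47 = 42^2 * 8 = 25*8 = 12
  bit 3 = 0: r = r^2 mod 47 = 12^2 = 3
  bit 4 = 0: r = r^2 mod 47 = 3^2 = 9
  -> s = B^a = 9

Answer: 28 8 9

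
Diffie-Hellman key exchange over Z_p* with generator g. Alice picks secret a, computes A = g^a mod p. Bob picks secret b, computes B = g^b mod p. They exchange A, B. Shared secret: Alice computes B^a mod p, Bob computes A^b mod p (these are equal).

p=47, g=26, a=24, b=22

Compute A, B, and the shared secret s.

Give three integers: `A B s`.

A = 26^24 mod 47  (bits of 24 = 11000)
  bit 0 = 1: r = r^2 * 26 mod 47 = 1^2 * 26 = 1*26 = 26
  bit 1 = 1: r = r^2 * 26 mod 47 = 26^2 * 26 = 18*26 = 45
  bit 2 = 0: r = r^2 mod 47 = 45^2 = 4
  bit 3 = 0: r = r^2 mod 47 = 4^2 = 16
  bit 4 = 0: r = r^2 mod 47 = 16^2 = 21
  -> A = 21
B = 26^22 mod 47  (bits of 22 = 10110)
  bit 0 = 1: r = r^2 * 26 mod 47 = 1^2 * 26 = 1*26 = 26
  bit 1 = 0: r = r^2 mod 47 = 26^2 = 18
  bit 2 = 1: r = r^2 * 26 mod 47 = 18^2 * 26 = 42*26 = 11
  bit 3 = 1: r = r^2 * 26 mod 47 = 11^2 * 26 = 27*26 = 44
  bit 4 = 0: r = r^2 mod 47 = 44^2 = 9
  -> B = 9
s = B^a = 9^24 mod 47  (bits of 24 = 11000)
  bit 0 = 1: r = r^2 * 9 mod 47 = 1^2 * 9 = 1*9 = 9
  bit 1 = 1: r = r^2 * 9 mod 47 = 9^2 * 9 = 34*9 = 24
  bit 2 = 0: r = r^2 mod 47 = 24^2 = 12
  bit 3 = 0: r = r^2 mod 47 = 12^2 = 3
  bit 4 = 0: r = r^2 mod 47 = 3^2 = 9
  -> s = B^a = 9

Answer: 21 9 9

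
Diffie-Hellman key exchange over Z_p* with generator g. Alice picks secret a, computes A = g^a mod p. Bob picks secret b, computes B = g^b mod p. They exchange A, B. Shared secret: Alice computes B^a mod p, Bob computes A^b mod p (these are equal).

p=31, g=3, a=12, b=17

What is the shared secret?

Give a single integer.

Answer: 2

Derivation:
A = 3^12 mod 31  (bits of 12 = 1100)
  bit 0 = 1: r = r^2 * 3 mod 31 = 1^2 * 3 = 1*3 = 3
  bit 1 = 1: r = r^2 * 3 mod 31 = 3^2 * 3 = 9*3 = 27
  bit 2 = 0: r = r^2 mod 31 = 27^2 = 16
  bit 3 = 0: r = r^2 mod 31 = 16^2 = 8
  -> A = 8
B = 3^17 mod 31  (bits of 17 = 10001)
  bit 0 = 1: r = r^2 * 3 mod 31 = 1^2 * 3 = 1*3 = 3
  bit 1 = 0: r = r^2 mod 31 = 3^2 = 9
  bit 2 = 0: r = r^2 mod 31 = 9^2 = 19
  bit 3 = 0: r = r^2 mod 31 = 19^2 = 20
  bit 4 = 1: r = r^2 * 3 mod 31 = 20^2 * 3 = 28*3 = 22
  -> B = 22
s = B^a = 22^12 mod 31  (bits of 12 = 1100)
  bit 0 = 1: r = r^2 * 22 mod 31 = 1^2 * 22 = 1*22 = 22
  bit 1 = 1: r = r^2 * 22 mod 31 = 22^2 * 22 = 19*22 = 15
  bit 2 = 0: r = r^2 mod 31 = 15^2 = 8
  bit 3 = 0: r = r^2 mod 31 = 8^2 = 2
  -> s = B^a = 2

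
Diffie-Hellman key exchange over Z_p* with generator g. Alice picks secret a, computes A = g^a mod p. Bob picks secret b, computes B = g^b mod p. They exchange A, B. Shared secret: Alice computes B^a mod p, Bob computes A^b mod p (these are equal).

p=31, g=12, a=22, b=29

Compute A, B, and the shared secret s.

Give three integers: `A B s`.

A = 12^22 mod 31  (bits of 22 = 10110)
  bit 0 = 1: r = r^2 * 12 mod 31 = 1^2 * 12 = 1*12 = 12
  bit 1 = 0: r = r^2 mod 31 = 12^2 = 20
  bit 2 = 1: r = r^2 * 12 mod 31 = 20^2 * 12 = 28*12 = 26
  bit 3 = 1: r = r^2 * 12 mod 31 = 26^2 * 12 = 25*12 = 21
  bit 4 = 0: r = r^2 mod 31 = 21^2 = 7
  -> A = 7
B = 12^29 mod 31  (bits of 29 = 11101)
  bit 0 = 1: r = r^2 * 12 mod 31 = 1^2 * 12 = 1*12 = 12
  bit 1 = 1: r = r^2 * 12 mod 31 = 12^2 * 12 = 20*12 = 23
  bit 2 = 1: r = r^2 * 12 mod 31 = 23^2 * 12 = 2*12 = 24
  bit 3 = 0: r = r^2 mod 31 = 24^2 = 18
  bit 4 = 1: r = r^2 * 12 mod 31 = 18^2 * 12 = 14*12 = 13
  -> B = 13
s = B^a = 13^22 mod 31  (bits of 22 = 10110)
  bit 0 = 1: r = r^2 * 13 mod 31 = 1^2 * 13 = 1*13 = 13
  bit 1 = 0: r = r^2 mod 31 = 13^2 = 14
  bit 2 = 1: r = r^2 * 13 mod 31 = 14^2 * 13 = 10*13 = 6
  bit 3 = 1: r = r^2 * 13 mod 31 = 6^2 * 13 = 5*13 = 3
  bit 4 = 0: r = r^2 mod 31 = 3^2 = 9
  -> s = B^a = 9

Answer: 7 13 9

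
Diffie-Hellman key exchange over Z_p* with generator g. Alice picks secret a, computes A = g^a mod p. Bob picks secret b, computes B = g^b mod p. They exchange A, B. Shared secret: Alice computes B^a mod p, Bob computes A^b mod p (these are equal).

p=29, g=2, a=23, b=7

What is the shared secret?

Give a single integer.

A = 2^23 mod 29  (bits of 23 = 10111)
  bit 0 = 1: r = r^2 * 2 mod 29 = 1^2 * 2 = 1*2 = 2
  bit 1 = 0: r = r^2 mod 29 = 2^2 = 4
  bit 2 = 1: r = r^2 * 2 mod 29 = 4^2 * 2 = 16*2 = 3
  bit 3 = 1: r = r^2 * 2 mod 29 = 3^2 * 2 = 9*2 = 18
  bit 4 = 1: r = r^2 * 2 mod 29 = 18^2 * 2 = 5*2 = 10
  -> A = 10
B = 2^7 mod 29  (bits of 7 = 111)
  bit 0 = 1: r = r^2 * 2 mod 29 = 1^2 * 2 = 1*2 = 2
  bit 1 = 1: r = r^2 * 2 mod 29 = 2^2 * 2 = 4*2 = 8
  bit 2 = 1: r = r^2 * 2 mod 29 = 8^2 * 2 = 6*2 = 12
  -> B = 12
s = B^a = 12^23 mod 29  (bits of 23 = 10111)
  bit 0 = 1: r = r^2 * 12 mod 29 = 1^2 * 12 = 1*12 = 12
  bit 1 = 0: r = r^2 mod 29 = 12^2 = 28
  bit 2 = 1: r = r^2 * 12 mod 29 = 28^2 * 12 = 1*12 = 12
  bit 3 = 1: r = r^2 * 12 mod 29 = 12^2 * 12 = 28*12 = 17
  bit 4 = 1: r = r^2 * 12 mod 29 = 17^2 * 12 = 28*12 = 17
  -> s = B^a = 17

Answer: 17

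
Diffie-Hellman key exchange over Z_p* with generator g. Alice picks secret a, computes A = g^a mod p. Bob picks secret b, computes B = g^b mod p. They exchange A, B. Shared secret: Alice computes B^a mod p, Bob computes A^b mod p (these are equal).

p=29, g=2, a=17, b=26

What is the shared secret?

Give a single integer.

Answer: 5

Derivation:
A = 2^17 mod 29  (bits of 17 = 10001)
  bit 0 = 1: r = r^2 * 2 mod 29 = 1^2 * 2 = 1*2 = 2
  bit 1 = 0: r = r^2 mod 29 = 2^2 = 4
  bit 2 = 0: r = r^2 mod 29 = 4^2 = 16
  bit 3 = 0: r = r^2 mod 29 = 16^2 = 24
  bit 4 = 1: r = r^2 * 2 mod 29 = 24^2 * 2 = 25*2 = 21
  -> A = 21
B = 2^26 mod 29  (bits of 26 = 11010)
  bit 0 = 1: r = r^2 * 2 mod 29 = 1^2 * 2 = 1*2 = 2
  bit 1 = 1: r = r^2 * 2 mod 29 = 2^2 * 2 = 4*2 = 8
  bit 2 = 0: r = r^2 mod 29 = 8^2 = 6
  bit 3 = 1: r = r^2 * 2 mod 29 = 6^2 * 2 = 7*2 = 14
  bit 4 = 0: r = r^2 mod 29 = 14^2 = 22
  -> B = 22
s = B^a = 22^17 mod 29  (bits of 17 = 10001)
  bit 0 = 1: r = r^2 * 22 mod 29 = 1^2 * 22 = 1*22 = 22
  bit 1 = 0: r = r^2 mod 29 = 22^2 = 20
  bit 2 = 0: r = r^2 mod 29 = 20^2 = 23
  bit 3 = 0: r = r^2 mod 29 = 23^2 = 7
  bit 4 = 1: r = r^2 * 22 mod 29 = 7^2 * 22 = 20*22 = 5
  -> s = B^a = 5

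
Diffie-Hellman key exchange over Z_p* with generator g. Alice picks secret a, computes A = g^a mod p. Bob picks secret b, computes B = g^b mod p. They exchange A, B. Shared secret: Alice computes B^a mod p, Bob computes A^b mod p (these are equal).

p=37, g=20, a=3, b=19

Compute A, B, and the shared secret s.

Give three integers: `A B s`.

Answer: 8 17 29

Derivation:
A = 20^3 mod 37  (bits of 3 = 11)
  bit 0 = 1: r = r^2 * 20 mod 37 = 1^2 * 20 = 1*20 = 20
  bit 1 = 1: r = r^2 * 20 mod 37 = 20^2 * 20 = 30*20 = 8
  -> A = 8
B = 20^19 mod 37  (bits of 19 = 10011)
  bit 0 = 1: r = r^2 * 20 mod 37 = 1^2 * 20 = 1*20 = 20
  bit 1 = 0: r = r^2 mod 37 = 20^2 = 30
  bit 2 = 0: r = r^2 mod 37 = 30^2 = 12
  bit 3 = 1: r = r^2 * 20 mod 37 = 12^2 * 20 = 33*20 = 31
  bit 4 = 1: r = r^2 * 20 mod 37 = 31^2 * 20 = 36*20 = 17
  -> B = 17
s = B^a = 17^3 mod 37  (bits of 3 = 11)
  bit 0 = 1: r = r^2 * 17 mod 37 = 1^2 * 17 = 1*17 = 17
  bit 1 = 1: r = r^2 * 17 mod 37 = 17^2 * 17 = 30*17 = 29
  -> s = B^a = 29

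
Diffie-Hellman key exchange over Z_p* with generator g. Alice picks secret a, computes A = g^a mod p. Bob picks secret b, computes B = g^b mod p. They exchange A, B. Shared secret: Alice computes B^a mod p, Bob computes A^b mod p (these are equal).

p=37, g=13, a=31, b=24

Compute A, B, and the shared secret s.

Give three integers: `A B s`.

A = 13^31 mod 37  (bits of 31 = 11111)
  bit 0 = 1: r = r^2 * 13 mod 37 = 1^2 * 13 = 1*13 = 13
  bit 1 = 1: r = r^2 * 13 mod 37 = 13^2 * 13 = 21*13 = 14
  bit 2 = 1: r = r^2 * 13 mod 37 = 14^2 * 13 = 11*13 = 32
  bit 3 = 1: r = r^2 * 13 mod 37 = 32^2 * 13 = 25*13 = 29
  bit 4 = 1: r = r^2 * 13 mod 37 = 29^2 * 13 = 27*13 = 18
  -> A = 18
B = 13^24 mod 37  (bits of 24 = 11000)
  bit 0 = 1: r = r^2 * 13 mod 37 = 1^2 * 13 = 1*13 = 13
  bit 1 = 1: r = r^2 * 13 mod 37 = 13^2 * 13 = 21*13 = 14
  bit 2 = 0: r = r^2 mod 37 = 14^2 = 11
  bit 3 = 0: r = r^2 mod 37 = 11^2 = 10
  bit 4 = 0: r = r^2 mod 37 = 10^2 = 26
  -> B = 26
s = B^a = 26^31 mod 37  (bits of 31 = 11111)
  bit 0 = 1: r = r^2 * 26 mod 37 = 1^2 * 26 = 1*26 = 26
  bit 1 = 1: r = r^2 * 26 mod 37 = 26^2 * 26 = 10*26 = 1
  bit 2 = 1: r = r^2 * 26 mod 37 = 1^2 * 26 = 1*26 = 26
  bit 3 = 1: r = r^2 * 26 mod 37 = 26^2 * 26 = 10*26 = 1
  bit 4 = 1: r = r^2 * 26 mod 37 = 1^2 * 26 = 1*26 = 26
  -> s = B^a = 26

Answer: 18 26 26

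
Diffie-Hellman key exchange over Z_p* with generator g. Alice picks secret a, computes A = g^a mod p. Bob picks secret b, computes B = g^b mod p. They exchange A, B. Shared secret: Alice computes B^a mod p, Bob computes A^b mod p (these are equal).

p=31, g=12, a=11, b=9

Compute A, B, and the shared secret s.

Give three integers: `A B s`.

A = 12^11 mod 31  (bits of 11 = 1011)
  bit 0 = 1: r = r^2 * 12 mod 31 = 1^2 * 12 = 1*12 = 12
  bit 1 = 0: r = r^2 mod 31 = 12^2 = 20
  bit 2 = 1: r = r^2 * 12 mod 31 = 20^2 * 12 = 28*12 = 26
  bit 3 = 1: r = r^2 * 12 mod 31 = 26^2 * 12 = 25*12 = 21
  -> A = 21
B = 12^9 mod 31  (bits of 9 = 1001)
  bit 0 = 1: r = r^2 * 12 mod 31 = 1^2 * 12 = 1*12 = 12
  bit 1 = 0: r = r^2 mod 31 = 12^2 = 20
  bit 2 = 0: r = r^2 mod 31 = 20^2 = 28
  bit 3 = 1: r = r^2 * 12 mod 31 = 28^2 * 12 = 9*12 = 15
  -> B = 15
s = B^a = 15^11 mod 31  (bits of 11 = 1011)
  bit 0 = 1: r = r^2 * 15 mod 31 = 1^2 * 15 = 1*15 = 15
  bit 1 = 0: r = r^2 mod 31 = 15^2 = 8
  bit 2 = 1: r = r^2 * 15 mod 31 = 8^2 * 15 = 2*15 = 30
  bit 3 = 1: r = r^2 * 15 mod 31 = 30^2 * 15 = 1*15 = 15
  -> s = B^a = 15

Answer: 21 15 15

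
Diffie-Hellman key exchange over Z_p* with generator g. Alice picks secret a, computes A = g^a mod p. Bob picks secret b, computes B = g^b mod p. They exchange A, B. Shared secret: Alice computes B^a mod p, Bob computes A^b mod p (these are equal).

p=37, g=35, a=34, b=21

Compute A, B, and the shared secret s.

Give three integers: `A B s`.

Answer: 28 8 11

Derivation:
A = 35^34 mod 37  (bits of 34 = 100010)
  bit 0 = 1: r = r^2 * 35 mod 37 = 1^2 * 35 = 1*35 = 35
  bit 1 = 0: r = r^2 mod 37 = 35^2 = 4
  bit 2 = 0: r = r^2 mod 37 = 4^2 = 16
  bit 3 = 0: r = r^2 mod 37 = 16^2 = 34
  bit 4 = 1: r = r^2 * 35 mod 37 = 34^2 * 35 = 9*35 = 19
  bit 5 = 0: r = r^2 mod 37 = 19^2 = 28
  -> A = 28
B = 35^21 mod 37  (bits of 21 = 10101)
  bit 0 = 1: r = r^2 * 35 mod 37 = 1^2 * 35 = 1*35 = 35
  bit 1 = 0: r = r^2 mod 37 = 35^2 = 4
  bit 2 = 1: r = r^2 * 35 mod 37 = 4^2 * 35 = 16*35 = 5
  bit 3 = 0: r = r^2 mod 37 = 5^2 = 25
  bit 4 = 1: r = r^2 * 35 mod 37 = 25^2 * 35 = 33*35 = 8
  -> B = 8
s = B^a = 8^34 mod 37  (bits of 34 = 100010)
  bit 0 = 1: r = r^2 * 8 mod 37 = 1^2 * 8 = 1*8 = 8
  bit 1 = 0: r = r^2 mod 37 = 8^2 = 27
  bit 2 = 0: r = r^2 mod 37 = 27^2 = 26
  bit 3 = 0: r = r^2 mod 37 = 26^2 = 10
  bit 4 = 1: r = r^2 * 8 mod 37 = 10^2 * 8 = 26*8 = 23
  bit 5 = 0: r = r^2 mod 37 = 23^2 = 11
  -> s = B^a = 11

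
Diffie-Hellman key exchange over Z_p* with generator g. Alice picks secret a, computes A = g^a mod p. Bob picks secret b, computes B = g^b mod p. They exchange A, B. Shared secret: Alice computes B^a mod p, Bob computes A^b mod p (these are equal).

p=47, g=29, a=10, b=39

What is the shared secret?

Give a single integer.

A = 29^10 mod 47  (bits of 10 = 1010)
  bit 0 = 1: r = r^2 * 29 mod 47 = 1^2 * 29 = 1*29 = 29
  bit 1 = 0: r = r^2 mod 47 = 29^2 = 42
  bit 2 = 1: r = r^2 * 29 mod 47 = 42^2 * 29 = 25*29 = 20
  bit 3 = 0: r = r^2 mod 47 = 20^2 = 24
  -> A = 24
B = 29^39 mod 47  (bits of 39 = 100111)
  bit 0 = 1: r = r^2 * 29 mod 47 = 1^2 * 29 = 1*29 = 29
  bit 1 = 0: r = r^2 mod 47 = 29^2 = 42
  bit 2 = 0: r = r^2 mod 47 = 42^2 = 25
  bit 3 = 1: r = r^2 * 29 mod 47 = 25^2 * 29 = 14*29 = 30
  bit 4 = 1: r = r^2 * 29 mod 47 = 30^2 * 29 = 7*29 = 15
  bit 5 = 1: r = r^2 * 29 mod 47 = 15^2 * 29 = 37*29 = 39
  -> B = 39
s = B^a = 39^10 mod 47  (bits of 10 = 1010)
  bit 0 = 1: r = r^2 * 39 mod 47 = 1^2 * 39 = 1*39 = 39
  bit 1 = 0: r = r^2 mod 47 = 39^2 = 17
  bit 2 = 1: r = r^2 * 39 mod 47 = 17^2 * 39 = 7*39 = 38
  bit 3 = 0: r = r^2 mod 47 = 38^2 = 34
  -> s = B^a = 34

Answer: 34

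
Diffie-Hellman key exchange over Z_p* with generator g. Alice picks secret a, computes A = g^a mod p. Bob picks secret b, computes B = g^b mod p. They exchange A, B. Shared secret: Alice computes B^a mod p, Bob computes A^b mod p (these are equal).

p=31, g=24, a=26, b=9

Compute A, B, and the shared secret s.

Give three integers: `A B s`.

A = 24^26 mod 31  (bits of 26 = 11010)
  bit 0 = 1: r = r^2 * 24 mod 31 = 1^2 * 24 = 1*24 = 24
  bit 1 = 1: r = r^2 * 24 mod 31 = 24^2 * 24 = 18*24 = 29
  bit 2 = 0: r = r^2 mod 31 = 29^2 = 4
  bit 3 = 1: r = r^2 * 24 mod 31 = 4^2 * 24 = 16*24 = 12
  bit 4 = 0: r = r^2 mod 31 = 12^2 = 20
  -> A = 20
B = 24^9 mod 31  (bits of 9 = 1001)
  bit 0 = 1: r = r^2 * 24 mod 31 = 1^2 * 24 = 1*24 = 24
  bit 1 = 0: r = r^2 mod 31 = 24^2 = 18
  bit 2 = 0: r = r^2 mod 31 = 18^2 = 14
  bit 3 = 1: r = r^2 * 24 mod 31 = 14^2 * 24 = 10*24 = 23
  -> B = 23
s = B^a = 23^26 mod 31  (bits of 26 = 11010)
  bit 0 = 1: r = r^2 * 23 mod 31 = 1^2 * 23 = 1*23 = 23
  bit 1 = 1: r = r^2 * 23 mod 31 = 23^2 * 23 = 2*23 = 15
  bit 2 = 0: r = r^2 mod 31 = 15^2 = 8
  bit 3 = 1: r = r^2 * 23 mod 31 = 8^2 * 23 = 2*23 = 15
  bit 4 = 0: r = r^2 mod 31 = 15^2 = 8
  -> s = B^a = 8

Answer: 20 23 8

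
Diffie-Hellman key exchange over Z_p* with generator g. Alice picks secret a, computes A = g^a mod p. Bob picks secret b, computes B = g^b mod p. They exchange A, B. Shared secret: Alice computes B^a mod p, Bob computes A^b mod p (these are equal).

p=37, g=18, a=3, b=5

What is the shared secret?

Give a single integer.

A = 18^3 mod 37  (bits of 3 = 11)
  bit 0 = 1: r = r^2 * 18 mod 37 = 1^2 * 18 = 1*18 = 18
  bit 1 = 1: r = r^2 * 18 mod 37 = 18^2 * 18 = 28*18 = 23
  -> A = 23
B = 18^5 mod 37  (bits of 5 = 101)
  bit 0 = 1: r = r^2 * 18 mod 37 = 1^2 * 18 = 1*18 = 18
  bit 1 = 0: r = r^2 mod 37 = 18^2 = 28
  bit 2 = 1: r = r^2 * 18 mod 37 = 28^2 * 18 = 7*18 = 15
  -> B = 15
s = B^a = 15^3 mod 37  (bits of 3 = 11)
  bit 0 = 1: r = r^2 * 15 mod 37 = 1^2 * 15 = 1*15 = 15
  bit 1 = 1: r = r^2 * 15 mod 37 = 15^2 * 15 = 3*15 = 8
  -> s = B^a = 8

Answer: 8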